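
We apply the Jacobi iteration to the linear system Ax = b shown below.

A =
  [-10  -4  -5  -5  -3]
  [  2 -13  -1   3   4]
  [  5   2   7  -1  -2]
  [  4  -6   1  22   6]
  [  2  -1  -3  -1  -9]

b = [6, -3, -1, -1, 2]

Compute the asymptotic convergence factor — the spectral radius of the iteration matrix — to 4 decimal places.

0.5643

Write A = D+L+U with D = diag(-10, -13, 7, 22, -9).
Jacobi: T = -D⁻¹(L+U), T[1,4] = -(4)/(-13) = +0.3077; T[1,1] = 0.
  T[0,:] = [+0.0000  -0.4000  -0.5000  -0.5000  -0.3000]
  T[1,:] = [+0.1538  +0.0000  -0.0769  +0.2308  +0.3077]
  T[2,:] = [-0.7143  -0.2857  +0.0000  +0.1429  +0.2857]
  T[3,:] = [-0.1818  +0.2727  -0.0455  +0.0000  -0.2727]
  T[4,:] = [+0.2222  -0.1111  -0.3333  -0.1111  +0.0000]
moduli |λ_i(T)| = 0.5643, 0.4571, 0.4571, 0.2585, 0.0290.
spectral radius ρ = 0.5643; 0.5643 < 1, so it converges for any x₀.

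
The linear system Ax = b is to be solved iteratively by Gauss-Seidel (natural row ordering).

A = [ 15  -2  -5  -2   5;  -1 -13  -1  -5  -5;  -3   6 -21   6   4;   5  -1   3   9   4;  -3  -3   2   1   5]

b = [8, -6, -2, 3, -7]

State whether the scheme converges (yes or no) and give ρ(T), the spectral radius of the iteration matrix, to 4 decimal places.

yes, ρ = 0.5523

Write A = D+L+U with D = diag(15, -13, -21, 9, 5).
T_GS = -(D+L)⁻¹U: row 0 first, T[0,4] = -(5)/(15) = -0.3333; later rows by forward substitution.
  T[0,:] = [+0.0000, +0.1333, +0.3333, +0.1333, -0.3333]
  T[1,:] = [+0.0000, -0.0103, -0.1026, -0.3949, -0.3590]
  T[2,:] = [+0.0000, -0.0220, -0.0769, +0.1538, +0.1355]
  T[3,:] = [+0.0000, -0.0679, -0.1709, -0.1692, -0.3443]
  T[4,:] = [+0.0000, +0.0962, +0.2034, -0.1846, -0.4007]
moduli |λ_i(T)| = 0.5523, 0.1299, 0.1299, 0.0839, 0.0000.
spectral radius ρ = 0.5523; 0.5523 < 1 ⇒ converges.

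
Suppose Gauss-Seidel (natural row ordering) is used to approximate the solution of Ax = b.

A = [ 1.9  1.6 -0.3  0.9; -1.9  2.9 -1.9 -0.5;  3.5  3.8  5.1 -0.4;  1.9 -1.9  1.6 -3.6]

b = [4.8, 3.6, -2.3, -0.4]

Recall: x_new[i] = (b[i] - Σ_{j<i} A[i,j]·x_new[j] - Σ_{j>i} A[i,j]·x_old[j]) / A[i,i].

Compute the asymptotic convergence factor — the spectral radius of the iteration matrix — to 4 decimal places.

1.2599

Diagonal D = diag(1.9, 2.9, 5.1, -3.6); L, U strict lower/upper.
Gauss-Seidel: T = -(D+L)⁻¹U, row 0 first, T[0,2] = -(-0.3)/(1.9) = +0.1579; later rows by forward substitution.
  T[0,:] = [+0.0000 -0.8421 +0.1579 -0.4737]
  T[1,:] = [+0.0000 -0.5517 +0.7586 -0.1379]
  T[2,:] = [+0.0000 +0.9890 -0.6736 +0.5063]
  T[3,:] = [+0.0000 +0.2863 -0.6164 +0.0478]
|roots of det(T-λI)|: 1.2599, 0.1346, 0.1346, 0.0000.
spectral radius ρ = 1.2599; 1.2599 > 1, so it fails to converge.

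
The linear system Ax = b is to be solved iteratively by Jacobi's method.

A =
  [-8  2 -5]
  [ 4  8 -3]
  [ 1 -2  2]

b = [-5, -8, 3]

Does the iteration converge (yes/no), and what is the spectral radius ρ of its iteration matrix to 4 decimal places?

yes, ρ = 0.9222

A = D + L + U where D = diag(-8, 8, 2).
T_J = -D⁻¹(L+U): T[0,2] = -(-5)/(-8) = -0.6250; T[0,0] = 0.
  T[0,:] = [+0.0000 +0.2500 -0.6250]
  T[1,:] = [-0.5000 +0.0000 +0.3750]
  T[2,:] = [-0.5000 +1.0000 +0.0000]
|roots of det(T-λI)|: 0.9222, 0.5367, 0.5367.
ρ(T) = max|λ| = 0.9222; 0.9222 < 1 ⇒ converges.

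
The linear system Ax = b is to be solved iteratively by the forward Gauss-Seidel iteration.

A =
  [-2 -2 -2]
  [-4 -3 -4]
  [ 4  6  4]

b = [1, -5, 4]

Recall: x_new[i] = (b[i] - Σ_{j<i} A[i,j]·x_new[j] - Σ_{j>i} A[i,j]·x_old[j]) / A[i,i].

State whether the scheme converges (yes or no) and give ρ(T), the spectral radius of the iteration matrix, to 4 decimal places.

no, ρ = 1.3333

Write A = D+L+U with D = diag(-2, -3, 4).
Gauss-Seidel: T = -(D+L)⁻¹U, row 0 first, T[0,1] = -(-2)/(-2) = -1.0000; later rows by forward substitution.
  T[0,:] = [+0.0000, -1.0000, -1.0000]
  T[1,:] = [+0.0000, +1.3333, +0.0000]
  T[2,:] = [+0.0000, -1.0000, +1.0000]
moduli |λ_i(T)| = 1.3333, 1.0000, 0.0000.
ρ(T) = max|λ| = 1.3333; 1.3333 > 1: divergent.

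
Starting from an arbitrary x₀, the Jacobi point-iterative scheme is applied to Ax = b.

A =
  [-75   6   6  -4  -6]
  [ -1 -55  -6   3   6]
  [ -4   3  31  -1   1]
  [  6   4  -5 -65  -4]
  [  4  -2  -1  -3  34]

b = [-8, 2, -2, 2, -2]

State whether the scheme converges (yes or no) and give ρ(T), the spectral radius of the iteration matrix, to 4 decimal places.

yes, ρ = 0.2052

A = D + L + U where D = diag(-75, -55, 31, -65, 34).
T_J = -D⁻¹(L+U): T[0,2] = -(6)/(-75) = +0.0800; T[0,0] = 0.
  T[0,:] = [+0.0000  +0.0800  +0.0800  -0.0533  -0.0800]
  T[1,:] = [-0.0182  +0.0000  -0.1091  +0.0545  +0.1091]
  T[2,:] = [+0.1290  -0.0968  +0.0000  +0.0323  -0.0323]
  T[3,:] = [+0.0923  +0.0615  -0.0769  +0.0000  -0.0615]
  T[4,:] = [-0.1176  +0.0588  +0.0294  +0.0882  +0.0000]
|roots of det(T-λI)|: 0.2052, 0.1744, 0.1093, 0.1093, 0.0316.
ρ = 0.2052; 0.2052 < 1: convergent.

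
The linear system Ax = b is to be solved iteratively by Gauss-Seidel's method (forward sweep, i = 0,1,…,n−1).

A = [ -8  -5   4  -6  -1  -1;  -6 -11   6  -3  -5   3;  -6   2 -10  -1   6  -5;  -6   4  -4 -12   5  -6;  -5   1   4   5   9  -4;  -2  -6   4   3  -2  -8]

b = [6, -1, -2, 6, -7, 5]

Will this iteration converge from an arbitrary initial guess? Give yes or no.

no

Let D = diag(-8, -11, -10, -12, 9, -8); L, U the strict triangles.
Gauss-Seidel: T = -(D+L)⁻¹U, row 0 first, T[0,3] = -(-6)/(-8) = -0.7500; later rows by forward substitution.
  T[0,:] = [+0.0000 -0.6250 +0.5000 -0.7500 -0.1250 -0.1250]
  T[1,:] = [+0.0000 +0.3409 +0.2727 +0.1364 -0.3864 +0.3409]
  T[2,:] = [+0.0000 +0.4432 -0.2455 +0.3773 +0.5977 -0.3568]
  T[3,:] = [+0.0000 +0.2784 -0.0773 +0.2947 +0.1511 -0.2049]
  T[4,:] = [+0.0000 -0.7367 +0.3995 -0.7632 -0.3761 +0.6096]
  T[5,:] = [+0.0000 +0.4107 -0.5811 +0.5752 +0.7706 -0.6321]
eigenvalue magnitudes: 1.6473, 0.7317, 0.1666, 0.0887, 0.0887, 0.0000.
ρ = 1.6473; 1.6473 > 1: divergent.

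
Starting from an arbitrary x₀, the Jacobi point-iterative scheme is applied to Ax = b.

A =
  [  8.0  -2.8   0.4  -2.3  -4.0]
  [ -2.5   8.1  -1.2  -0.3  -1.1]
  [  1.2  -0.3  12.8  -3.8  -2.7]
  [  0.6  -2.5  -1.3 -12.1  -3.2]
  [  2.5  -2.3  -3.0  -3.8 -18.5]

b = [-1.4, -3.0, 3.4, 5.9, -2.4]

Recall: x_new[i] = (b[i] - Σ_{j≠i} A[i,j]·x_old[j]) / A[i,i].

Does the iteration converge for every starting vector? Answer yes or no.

Write A = D+L+U with D = diag(8, 8.1, 12.8, -12.1, -18.5).
T_J = -D⁻¹(L+U): T[4,0] = -(2.5)/(-18.5) = +0.1351; T[4,4] = 0.
  T[0,:] = [+0.0000  +0.3500  -0.0500  +0.2875  +0.5000]
  T[1,:] = [+0.3086  +0.0000  +0.1481  +0.0370  +0.1358]
  T[2,:] = [-0.0938  +0.0234  +0.0000  +0.2969  +0.2109]
  T[3,:] = [+0.0496  -0.2066  -0.1074  +0.0000  -0.2645]
  T[4,:] = [+0.1351  -0.1243  -0.1622  -0.2054  +0.0000]
|eigenvalues of T|: 0.5393, 0.3929, 0.2651, 0.2651, 0.1365.
ρ(T) = max|λ| = 0.5393; 0.5393 < 1, so it converges for any x₀.

yes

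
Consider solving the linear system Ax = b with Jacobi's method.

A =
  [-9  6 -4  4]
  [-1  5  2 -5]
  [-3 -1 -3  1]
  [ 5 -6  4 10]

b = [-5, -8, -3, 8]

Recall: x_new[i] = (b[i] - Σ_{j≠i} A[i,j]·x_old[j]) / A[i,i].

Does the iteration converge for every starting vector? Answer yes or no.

Split A = D + L + U, D = diag(-9, 5, -3, 10).
T_J = -D⁻¹(L+U): T[1,0] = -(-1)/(5) = +0.2000; T[1,1] = 0.
  T[0,:] = [+0.0000  +0.6667  -0.4444  +0.4444]
  T[1,:] = [+0.2000  +0.0000  -0.4000  +1.0000]
  T[2,:] = [-1.0000  -0.3333  +0.0000  +0.3333]
  T[3,:] = [-0.5000  +0.6000  -0.4000  +0.0000]
|roots of det(T-λI)|: 1.1508, 0.8614, 0.3458, 0.3458.
ρ(T) = max|λ| = 1.1508; 1.1508 > 1 ⇒ diverges.

no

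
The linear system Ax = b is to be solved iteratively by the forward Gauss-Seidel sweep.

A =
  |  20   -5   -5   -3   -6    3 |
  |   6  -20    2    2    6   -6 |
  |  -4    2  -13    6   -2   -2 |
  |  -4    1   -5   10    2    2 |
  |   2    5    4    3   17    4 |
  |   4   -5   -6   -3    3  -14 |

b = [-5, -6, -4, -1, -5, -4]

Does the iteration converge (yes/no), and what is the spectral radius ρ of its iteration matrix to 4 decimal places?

yes, ρ = 0.6416

Let D = diag(20, -20, -13, 10, 17, -14); L, U the strict triangles.
GS T = -(D+L)⁻¹U: row 0 first, T[0,4] = -(-6)/(20) = +0.3000; later rows by forward substitution.
  T[0,:] = [+0.0000 +0.2500 +0.2500 +0.1500 +0.3000 -0.1500]
  T[1,:] = [+0.0000 +0.0750 +0.1750 +0.1450 +0.3900 -0.3450]
  T[2,:] = [+0.0000 -0.0654 -0.0500 +0.4377 -0.1862 -0.1608]
  T[3,:] = [+0.0000 +0.0598 +0.0575 +0.2643 -0.2121 -0.3059]
  T[4,:] = [+0.0000 -0.0466 -0.0793 -0.2099 -0.0688 -0.0244]
  T[5,:] = [+0.0000 +0.0499 +0.0011 -0.2981 +0.0569 +0.2096]
eigenvalue magnitudes: 0.6416, 0.2015, 0.1683, 0.1683, 0.0424, 0.0000.
ρ(T) = max|λ| = 0.6416; 0.6416 < 1, so it converges for any x₀.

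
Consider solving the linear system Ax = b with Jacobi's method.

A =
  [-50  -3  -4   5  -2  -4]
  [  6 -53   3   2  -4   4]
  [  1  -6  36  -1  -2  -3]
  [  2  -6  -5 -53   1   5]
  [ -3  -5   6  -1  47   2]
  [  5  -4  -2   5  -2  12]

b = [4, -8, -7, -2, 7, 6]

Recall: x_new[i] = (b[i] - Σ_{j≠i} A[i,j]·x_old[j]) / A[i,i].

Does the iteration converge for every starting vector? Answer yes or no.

yes

A = D + L + U where D = diag(-50, -53, 36, -53, 47, 12).
T_J = -D⁻¹(L+U): T[5,2] = -(-2)/(12) = +0.1667; T[5,5] = 0.
  T[0,:] = [+0.0000 -0.0600 -0.0800 +0.1000 -0.0400 -0.0800]
  T[1,:] = [+0.1132 +0.0000 +0.0566 +0.0377 -0.0755 +0.0755]
  T[2,:] = [-0.0278 +0.1667 +0.0000 +0.0278 +0.0556 +0.0833]
  T[3,:] = [+0.0377 -0.1132 -0.0943 +0.0000 +0.0189 +0.0943]
  T[4,:] = [+0.0638 +0.1064 -0.1277 +0.0213 +0.0000 -0.0426]
  T[5,:] = [-0.4167 +0.3333 +0.1667 -0.4167 +0.1667 +0.0000]
moduli |λ_i(T)| = 0.2823, 0.1787, 0.1787, 0.1553, 0.1164, 0.1164.
ρ = 0.2823; 0.2823 < 1 ⇒ converges.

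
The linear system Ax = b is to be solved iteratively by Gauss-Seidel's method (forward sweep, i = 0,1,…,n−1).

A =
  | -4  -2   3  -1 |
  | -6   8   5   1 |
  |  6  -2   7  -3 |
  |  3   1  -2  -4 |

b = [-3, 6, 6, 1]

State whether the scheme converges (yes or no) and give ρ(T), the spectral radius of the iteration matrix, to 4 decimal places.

Split A = D + L + U, D = diag(-4, 8, 7, -4).
Gauss-Seidel: T = -(D+L)⁻¹U, row 0 first, T[0,1] = -(-2)/(-4) = -0.5000; later rows by forward substitution.
  T[0,:] = [+0.0000, -0.5000, +0.7500, -0.2500]
  T[1,:] = [+0.0000, -0.3750, -0.0625, -0.3125]
  T[2,:] = [+0.0000, +0.3214, -0.6607, +0.5536]
  T[3,:] = [+0.0000, -0.6295, +0.8772, -0.5424]
eigenvalue magnitudes: 1.4253, 0.3526, 0.1998, 0.0000.
ρ = 1.4253; 1.4253 > 1, so it fails to converge.

no, ρ = 1.4253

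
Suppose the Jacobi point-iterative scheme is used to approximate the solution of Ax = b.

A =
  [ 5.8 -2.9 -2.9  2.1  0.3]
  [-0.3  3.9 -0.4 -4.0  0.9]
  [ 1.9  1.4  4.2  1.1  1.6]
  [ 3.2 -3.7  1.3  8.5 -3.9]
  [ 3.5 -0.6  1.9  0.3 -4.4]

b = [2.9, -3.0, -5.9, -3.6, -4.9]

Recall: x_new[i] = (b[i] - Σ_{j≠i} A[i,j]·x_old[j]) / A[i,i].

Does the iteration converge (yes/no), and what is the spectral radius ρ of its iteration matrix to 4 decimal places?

no, ρ = 1.1250

Split A = D + L + U, D = diag(5.8, 3.9, 4.2, 8.5, -4.4).
Jacobi: T = -D⁻¹(L+U), T[4,2] = -(1.9)/(-4.4) = +0.4318; T[4,4] = 0.
  T[0,:] = [+0.0000  +0.5000  +0.5000  -0.3621  -0.0517]
  T[1,:] = [+0.0769  +0.0000  +0.1026  +1.0256  -0.2308]
  T[2,:] = [-0.4524  -0.3333  +0.0000  -0.2619  -0.3810]
  T[3,:] = [-0.3765  +0.4353  -0.1529  +0.0000  +0.4588]
  T[4,:] = [+0.7955  -0.1364  +0.4318  +0.0682  +0.0000]
|roots of det(T-λI)|: 1.1250, 0.7823, 0.7823, 0.5453, 0.2225.
ρ(T) = max|λ| = 1.1250; 1.1250 > 1, so it fails to converge.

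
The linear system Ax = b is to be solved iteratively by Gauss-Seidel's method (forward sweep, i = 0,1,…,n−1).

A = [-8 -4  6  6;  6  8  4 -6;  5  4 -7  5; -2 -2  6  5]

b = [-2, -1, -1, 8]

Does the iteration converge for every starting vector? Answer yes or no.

Split A = D + L + U, D = diag(-8, 8, -7, 5).
T_GS = -(D+L)⁻¹U: row 0 first, T[0,1] = -(-4)/(-8) = -0.5000; later rows by forward substitution.
  T[0,:] = [+0.0000, -0.5000, +0.7500, +0.7500]
  T[1,:] = [+0.0000, +0.3750, -1.0625, +0.1875]
  T[2,:] = [+0.0000, -0.1429, -0.0714, +1.3571]
  T[3,:] = [+0.0000, +0.1214, -0.0393, -1.2536]
eigenvalue magnitudes: 1.3115, 0.4759, 0.1144, 0.0000.
ρ = 1.3115; 1.3115 > 1 ⇒ diverges.

no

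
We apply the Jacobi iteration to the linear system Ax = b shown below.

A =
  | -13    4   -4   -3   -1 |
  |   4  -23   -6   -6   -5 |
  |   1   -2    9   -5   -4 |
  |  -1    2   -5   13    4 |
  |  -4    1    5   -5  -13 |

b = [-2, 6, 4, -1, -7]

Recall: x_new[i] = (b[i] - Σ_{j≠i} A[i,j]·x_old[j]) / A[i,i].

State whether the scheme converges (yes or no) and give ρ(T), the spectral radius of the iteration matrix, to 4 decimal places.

Write A = D+L+U with D = diag(-13, -23, 9, 13, -13).
T_J = -D⁻¹(L+U): T[4,3] = -(-5)/(-13) = -0.3846; T[4,4] = 0.
  T[0,:] = [+0.0000 +0.3077 -0.3077 -0.2308 -0.0769]
  T[1,:] = [+0.1739 +0.0000 -0.2609 -0.2609 -0.2174]
  T[2,:] = [-0.1111 +0.2222 +0.0000 +0.5556 +0.4444]
  T[3,:] = [+0.0769 -0.1538 +0.3846 +0.0000 -0.3077]
  T[4,:] = [-0.3077 +0.0769 +0.3846 -0.3846 +0.0000]
eigenvalue magnitudes: 0.8295, 0.5310, 0.3520, 0.1462, 0.0926.
ρ(T) = max|λ| = 0.8295; 0.8295 < 1, so it converges for any x₀.

yes, ρ = 0.8295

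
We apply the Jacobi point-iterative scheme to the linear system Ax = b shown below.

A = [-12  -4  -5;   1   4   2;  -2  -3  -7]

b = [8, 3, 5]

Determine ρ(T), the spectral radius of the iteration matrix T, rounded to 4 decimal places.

0.7362

Split A = D + L + U, D = diag(-12, 4, -7).
Jacobi T = -D⁻¹(L+U): T[2,1] = -(-3)/(-7) = -0.4286; T[2,2] = 0.
  T[0,:] = [+0.0000 -0.3333 -0.4167]
  T[1,:] = [-0.2500 +0.0000 -0.5000]
  T[2,:] = [-0.2857 -0.4286 +0.0000]
|eigenvalues of T|: 0.7362, 0.4690, 0.2672.
ρ(T) = max|λ| = 0.7362; 0.7362 < 1 ⇒ converges.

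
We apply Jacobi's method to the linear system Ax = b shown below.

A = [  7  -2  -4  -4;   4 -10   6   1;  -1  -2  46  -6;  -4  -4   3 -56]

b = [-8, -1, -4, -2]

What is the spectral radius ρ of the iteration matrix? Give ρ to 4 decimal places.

Split A = D + L + U, D = diag(7, -10, 46, -56).
T_J = -D⁻¹(L+U): T[2,1] = -(-2)/(46) = +0.0435; T[2,2] = 0.
  T[0,:] = [+0.0000  +0.2857  +0.5714  +0.5714]
  T[1,:] = [+0.4000  +0.0000  +0.6000  +0.1000]
  T[2,:] = [+0.0217  +0.0435  +0.0000  +0.1304]
  T[3,:] = [-0.0714  -0.0714  +0.0536  +0.0000]
|roots of det(T-λI)|: 0.3540, 0.2764, 0.2764, 0.1300.
spectral radius ρ = 0.3540; 0.3540 < 1 ⇒ converges.

0.3540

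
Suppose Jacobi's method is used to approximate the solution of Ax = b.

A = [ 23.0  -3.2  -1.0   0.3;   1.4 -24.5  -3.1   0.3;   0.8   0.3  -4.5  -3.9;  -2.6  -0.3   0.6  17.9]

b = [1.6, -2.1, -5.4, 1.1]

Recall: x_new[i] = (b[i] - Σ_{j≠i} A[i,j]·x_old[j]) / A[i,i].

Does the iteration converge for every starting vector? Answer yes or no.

Write A = D+L+U with D = diag(23, -24.5, -4.5, 17.9).
Jacobi: T = -D⁻¹(L+U), T[0,3] = -(0.3)/(23) = -0.0130; T[0,0] = 0.
  T[0,:] = [+0.0000, +0.1391, +0.0435, -0.0130]
  T[1,:] = [+0.0571, +0.0000, -0.1265, +0.0122]
  T[2,:] = [+0.1778, +0.0667, +0.0000, -0.8667]
  T[3,:] = [+0.1453, +0.0168, -0.0335, +0.0000]
|roots of det(T-λI)|: 0.2842, 0.2162, 0.1774, 0.1774.
ρ(T) = max|λ| = 0.2842; 0.2842 < 1, so it converges for any x₀.

yes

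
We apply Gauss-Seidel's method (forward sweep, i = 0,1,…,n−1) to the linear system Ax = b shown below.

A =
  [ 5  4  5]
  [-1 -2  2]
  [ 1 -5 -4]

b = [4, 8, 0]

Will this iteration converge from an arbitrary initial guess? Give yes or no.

Write A = D+L+U with D = diag(5, -2, -4).
GS T = -(D+L)⁻¹U: row 0 first, T[0,1] = -(4)/(5) = -0.8000; later rows by forward substitution.
  T[0,:] = [+0.0000 -0.8000 -1.0000]
  T[1,:] = [+0.0000 +0.4000 +1.5000]
  T[2,:] = [+0.0000 -0.7000 -2.1250]
moduli |λ_i(T)| = 1.6000, 0.1250, 0.0000.
ρ = 1.6000; 1.6000 > 1 ⇒ diverges.

no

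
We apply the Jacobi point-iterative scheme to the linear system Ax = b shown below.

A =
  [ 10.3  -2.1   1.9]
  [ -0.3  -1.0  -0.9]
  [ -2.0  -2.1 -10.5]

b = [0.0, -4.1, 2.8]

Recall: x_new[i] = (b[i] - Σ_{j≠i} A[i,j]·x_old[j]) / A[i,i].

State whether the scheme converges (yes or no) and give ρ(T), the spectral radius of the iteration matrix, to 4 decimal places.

yes, ρ = 0.4545

A = D + L + U where D = diag(10.3, -1, -10.5).
Jacobi: T = -D⁻¹(L+U), T[2,0] = -(-2)/(-10.5) = -0.1905; T[2,2] = 0.
  T[0,:] = [+0.0000 +0.2039 -0.1845]
  T[1,:] = [-0.3000 +0.0000 -0.9000]
  T[2,:] = [-0.1905 -0.2000 +0.0000]
|eigenvalues of T|: 0.4545, 0.2292, 0.2292.
ρ = 0.4545; 0.4545 < 1: convergent.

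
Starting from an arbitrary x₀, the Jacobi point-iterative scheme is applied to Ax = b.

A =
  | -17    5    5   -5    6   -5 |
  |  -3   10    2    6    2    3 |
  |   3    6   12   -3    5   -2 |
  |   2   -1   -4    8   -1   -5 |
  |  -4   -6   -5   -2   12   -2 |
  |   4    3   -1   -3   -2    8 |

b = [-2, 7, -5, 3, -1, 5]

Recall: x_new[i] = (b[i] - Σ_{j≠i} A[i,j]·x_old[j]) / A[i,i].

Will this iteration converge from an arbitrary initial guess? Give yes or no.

no

A = D + L + U where D = diag(-17, 10, 12, 8, 12, 8).
Jacobi T = -D⁻¹(L+U): T[5,3] = -(-3)/(8) = +0.3750; T[5,5] = 0.
  T[0,:] = [+0.0000, +0.2941, +0.2941, -0.2941, +0.3529, -0.2941]
  T[1,:] = [+0.3000, +0.0000, -0.2000, -0.6000, -0.2000, -0.3000]
  T[2,:] = [-0.2500, -0.5000, +0.0000, +0.2500, -0.4167, +0.1667]
  T[3,:] = [-0.2500, +0.1250, +0.5000, +0.0000, +0.1250, +0.6250]
  T[4,:] = [+0.3333, +0.5000, +0.4167, +0.1667, +0.0000, +0.1667]
  T[5,:] = [-0.5000, -0.3750, +0.1250, +0.3750, +0.2500, +0.0000]
|roots of det(T-λI)|: 1.1445, 0.5150, 0.4481, 0.4481, 0.2928, 0.2074.
ρ(T) = max|λ| = 1.1445; 1.1445 > 1 ⇒ diverges.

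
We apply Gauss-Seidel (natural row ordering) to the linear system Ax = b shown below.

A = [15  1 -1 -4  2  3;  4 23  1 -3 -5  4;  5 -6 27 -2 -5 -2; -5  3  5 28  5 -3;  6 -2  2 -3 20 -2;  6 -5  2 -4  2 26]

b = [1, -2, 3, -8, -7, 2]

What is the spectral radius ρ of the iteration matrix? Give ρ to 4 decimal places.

0.1539

Write A = D+L+U with D = diag(15, 23, 27, 28, 20, 26).
T_GS = -(D+L)⁻¹U: row 0 first, T[0,1] = -(1)/(15) = -0.0667; later rows by forward substitution.
  T[0,:] = [+0.0000  -0.0667  +0.0667  +0.2667  -0.1333  -0.2000]
  T[1,:] = [+0.0000  +0.0116  -0.0551  +0.0841  +0.2406  -0.1391]
  T[2,:] = [+0.0000  +0.0149  -0.0246  +0.0434  +0.2633  +0.0802]
  T[3,:] = [+0.0000  -0.0158  +0.0222  +0.0309  -0.2752  +0.0720]
  T[4,:] = [+0.0000  +0.0173  -0.0197  -0.0713  -0.0036  +0.1489]
  T[5,:] = [+0.0000  +0.0127  -0.0192  -0.0385  +0.0147  +0.0129]
|λ(T)| sorted: 0.1539, 0.0875, 0.0431, 0.0431, 0.0354, 0.0000.
ρ = 0.1539; 0.1539 < 1: convergent.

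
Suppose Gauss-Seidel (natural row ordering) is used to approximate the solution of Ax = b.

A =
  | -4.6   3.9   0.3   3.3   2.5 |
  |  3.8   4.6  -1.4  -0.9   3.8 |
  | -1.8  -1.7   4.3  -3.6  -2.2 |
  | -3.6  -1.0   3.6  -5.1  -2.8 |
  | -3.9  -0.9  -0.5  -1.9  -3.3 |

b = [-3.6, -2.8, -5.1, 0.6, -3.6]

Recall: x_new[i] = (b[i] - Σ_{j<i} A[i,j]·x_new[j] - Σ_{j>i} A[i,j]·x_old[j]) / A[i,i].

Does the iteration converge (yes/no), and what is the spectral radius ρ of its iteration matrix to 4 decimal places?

no, ρ = 1.6486

A = D + L + U where D = diag(-4.6, 4.6, 4.3, -5.1, -3.3).
Gauss-Seidel: T = -(D+L)⁻¹U, row 0 first, T[0,2] = -(0.3)/(-4.6) = +0.0652; later rows by forward substitution.
  T[0,:] = [+0.0000, +0.8478, +0.0652, +0.7174, +0.5435]
  T[1,:] = [+0.0000, -0.7004, +0.2505, -0.3970, -1.2750]
  T[2,:] = [+0.0000, +0.0780, +0.1263, +0.9806, +0.2350]
  T[3,:] = [+0.0000, -0.4061, -0.0060, +0.2636, -0.5167]
  T[4,:] = [+0.0000, -0.5890, -0.1611, -1.0399, -0.0327]
|λ(T)| sorted: 1.6486, 0.8298, 0.3201, 0.3201, 0.0000.
spectral radius ρ = 1.6486; 1.6486 > 1 ⇒ diverges.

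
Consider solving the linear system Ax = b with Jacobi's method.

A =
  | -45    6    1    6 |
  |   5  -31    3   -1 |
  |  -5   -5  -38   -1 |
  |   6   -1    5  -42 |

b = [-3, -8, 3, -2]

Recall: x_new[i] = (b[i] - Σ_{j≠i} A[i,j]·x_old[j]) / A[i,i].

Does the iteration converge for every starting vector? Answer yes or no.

A = D + L + U where D = diag(-45, -31, -38, -42).
T_J = -D⁻¹(L+U): T[0,3] = -(6)/(-45) = +0.1333; T[0,0] = 0.
  T[0,:] = [+0.0000, +0.1333, +0.0222, +0.1333]
  T[1,:] = [+0.1613, +0.0000, +0.0968, -0.0323]
  T[2,:] = [-0.1316, -0.1316, +0.0000, -0.0263]
  T[3,:] = [+0.1429, -0.0238, +0.1190, +0.0000]
|eigenvalues of T|: 0.2154, 0.1471, 0.1471, 0.0108.
ρ(T) = max|λ| = 0.2154; 0.2154 < 1, so it converges for any x₀.

yes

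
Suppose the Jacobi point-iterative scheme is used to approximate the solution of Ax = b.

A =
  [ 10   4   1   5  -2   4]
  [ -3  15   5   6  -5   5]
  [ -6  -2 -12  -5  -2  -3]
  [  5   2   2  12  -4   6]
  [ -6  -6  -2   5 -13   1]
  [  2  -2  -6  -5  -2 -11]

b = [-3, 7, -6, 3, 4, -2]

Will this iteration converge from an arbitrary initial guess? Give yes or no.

no

A = D + L + U where D = diag(10, 15, -12, 12, -13, -11).
T_J = -D⁻¹(L+U): T[1,0] = -(-3)/(15) = +0.2000; T[1,1] = 0.
  T[0,:] = [+0.0000  -0.4000  -0.1000  -0.5000  +0.2000  -0.4000]
  T[1,:] = [+0.2000  +0.0000  -0.3333  -0.4000  +0.3333  -0.3333]
  T[2,:] = [-0.5000  -0.1667  +0.0000  -0.4167  -0.1667  -0.2500]
  T[3,:] = [-0.4167  -0.1667  -0.1667  +0.0000  +0.3333  -0.5000]
  T[4,:] = [-0.4615  -0.4615  -0.1538  +0.3846  +0.0000  +0.0769]
  T[5,:] = [+0.1818  -0.1818  -0.5455  -0.4545  -0.1818  +0.0000]
eigenvalue magnitudes: 1.1258, 0.6621, 0.4851, 0.4851, 0.2396, 0.2396.
spectral radius ρ = 1.1258; 1.1258 > 1, so it fails to converge.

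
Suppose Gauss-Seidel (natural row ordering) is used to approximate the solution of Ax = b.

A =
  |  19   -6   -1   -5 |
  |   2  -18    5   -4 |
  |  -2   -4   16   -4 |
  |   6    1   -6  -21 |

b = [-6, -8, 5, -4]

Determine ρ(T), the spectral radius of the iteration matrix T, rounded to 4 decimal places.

0.2246

Write A = D+L+U with D = diag(19, -18, 16, -21).
T_GS = -(D+L)⁻¹U: row 0 first, T[0,2] = -(-1)/(19) = +0.0526; later rows by forward substitution.
  T[0,:] = [+0.0000, +0.3158, +0.0526, +0.2632]
  T[1,:] = [+0.0000, +0.0351, +0.2836, -0.1930]
  T[2,:] = [+0.0000, +0.0482, +0.0775, +0.2346]
  T[3,:] = [+0.0000, +0.0781, +0.0064, -0.0010]
|λ(T)| sorted: 0.2246, 0.1670, 0.1670, 0.0000.
ρ(T) = max|λ| = 0.2246; 0.2246 < 1: convergent.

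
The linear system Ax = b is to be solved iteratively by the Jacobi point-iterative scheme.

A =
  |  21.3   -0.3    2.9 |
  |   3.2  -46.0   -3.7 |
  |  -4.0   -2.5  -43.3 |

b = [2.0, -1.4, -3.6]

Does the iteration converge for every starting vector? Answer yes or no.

Split A = D + L + U, D = diag(21.3, -46, -43.3).
T_J = -D⁻¹(L+U): T[2,0] = -(-4)/(-43.3) = -0.0924; T[2,2] = 0.
  T[0,:] = [+0.0000 +0.0141 -0.1362]
  T[1,:] = [+0.0696 +0.0000 -0.0804]
  T[2,:] = [-0.0924 -0.0577 +0.0000]
eigenvalue magnitudes: 0.1501, 0.1111, 0.0391.
ρ = 0.1501; 0.1501 < 1 ⇒ converges.

yes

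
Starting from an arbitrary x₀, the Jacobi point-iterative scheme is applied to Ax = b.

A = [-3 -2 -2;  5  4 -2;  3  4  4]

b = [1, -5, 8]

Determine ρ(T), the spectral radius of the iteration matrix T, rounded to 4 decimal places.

1.1566

A = D + L + U where D = diag(-3, 4, 4).
Jacobi T = -D⁻¹(L+U): T[1,2] = -(-2)/(4) = +0.5000; T[1,1] = 0.
  T[0,:] = [+0.0000  -0.6667  -0.6667]
  T[1,:] = [-1.2500  +0.0000  +0.5000]
  T[2,:] = [-0.7500  -1.0000  +0.0000]
|roots of det(T-λI)|: 1.1566, 0.7102, 0.7102.
ρ(T) = max|λ| = 1.1566; 1.1566 > 1: divergent.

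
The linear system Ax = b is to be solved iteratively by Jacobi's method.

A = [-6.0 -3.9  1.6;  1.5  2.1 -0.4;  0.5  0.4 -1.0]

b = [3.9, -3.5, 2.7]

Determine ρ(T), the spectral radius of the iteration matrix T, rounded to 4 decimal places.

0.9087

Split A = D + L + U, D = diag(-6, 2.1, -1).
Jacobi: T = -D⁻¹(L+U), T[0,2] = -(1.6)/(-6) = +0.2667; T[0,0] = 0.
  T[0,:] = [+0.0000  -0.6500  +0.2667]
  T[1,:] = [-0.7143  +0.0000  +0.1905]
  T[2,:] = [+0.5000  +0.4000  +0.0000]
|λ(T)| sorted: 0.9087, 0.6878, 0.2210.
ρ(T) = max|λ| = 0.9087; 0.9087 < 1 ⇒ converges.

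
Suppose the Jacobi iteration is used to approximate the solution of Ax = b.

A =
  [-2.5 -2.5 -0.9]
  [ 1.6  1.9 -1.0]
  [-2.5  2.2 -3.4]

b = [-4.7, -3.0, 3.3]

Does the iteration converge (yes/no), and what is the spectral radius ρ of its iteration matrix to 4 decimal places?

Write A = D+L+U with D = diag(-2.5, 1.9, -3.4).
Jacobi: T = -D⁻¹(L+U), T[0,2] = -(-0.9)/(-2.5) = -0.3600; T[0,0] = 0.
  T[0,:] = [+0.0000 -1.0000 -0.3600]
  T[1,:] = [-0.8421 +0.0000 +0.5263]
  T[2,:] = [-0.7353 +0.6471 +0.0000]
|roots of det(T-λI)|: 1.3687, 0.8900, 0.4787.
spectral radius ρ = 1.3687; 1.3687 > 1 ⇒ diverges.

no, ρ = 1.3687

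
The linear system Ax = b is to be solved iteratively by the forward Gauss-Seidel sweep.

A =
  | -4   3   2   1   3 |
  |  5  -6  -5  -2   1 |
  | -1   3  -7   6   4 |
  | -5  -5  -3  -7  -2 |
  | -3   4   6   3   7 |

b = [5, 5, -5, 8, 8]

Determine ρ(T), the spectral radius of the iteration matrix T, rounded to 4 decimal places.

1.4462

Split A = D + L + U, D = diag(-4, -6, -7, -7, 7).
Gauss-Seidel: T = -(D+L)⁻¹U, row 0 first, T[0,2] = -(2)/(-4) = +0.5000; later rows by forward substitution.
  T[0,:] = [+0.0000  +0.7500  +0.5000  +0.2500  +0.7500]
  T[1,:] = [+0.0000  +0.6250  -0.4167  -0.1250  +0.7917]
  T[2,:] = [+0.0000  +0.1607  -0.2500  +0.7679  +0.8036]
  T[3,:] = [+0.0000  -1.0510  +0.0476  -0.4184  -1.7313]
  T[4,:] = [+0.0000  +0.2770  +0.6463  -0.3003  -0.0777]
moduli |λ_i(T)| = 1.4462, 1.1436, 0.1992, 0.1992, 0.0000.
ρ = 1.4462; 1.4462 > 1: divergent.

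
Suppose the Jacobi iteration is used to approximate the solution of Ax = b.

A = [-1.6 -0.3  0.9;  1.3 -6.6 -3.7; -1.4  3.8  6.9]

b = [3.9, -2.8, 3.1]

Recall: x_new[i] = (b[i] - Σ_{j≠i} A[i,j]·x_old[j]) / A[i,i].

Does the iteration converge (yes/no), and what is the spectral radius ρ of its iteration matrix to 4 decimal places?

Let D = diag(-1.6, -6.6, 6.9); L, U the strict triangles.
Jacobi T = -D⁻¹(L+U): T[0,2] = -(0.9)/(-1.6) = +0.5625; T[0,0] = 0.
  T[0,:] = [+0.0000, -0.1875, +0.5625]
  T[1,:] = [+0.1970, +0.0000, -0.5606]
  T[2,:] = [+0.2029, -0.5507, +0.0000]
eigenvalue magnitudes: 0.6674, 0.5615, 0.1059.
ρ(T) = max|λ| = 0.6674; 0.6674 < 1: convergent.

yes, ρ = 0.6674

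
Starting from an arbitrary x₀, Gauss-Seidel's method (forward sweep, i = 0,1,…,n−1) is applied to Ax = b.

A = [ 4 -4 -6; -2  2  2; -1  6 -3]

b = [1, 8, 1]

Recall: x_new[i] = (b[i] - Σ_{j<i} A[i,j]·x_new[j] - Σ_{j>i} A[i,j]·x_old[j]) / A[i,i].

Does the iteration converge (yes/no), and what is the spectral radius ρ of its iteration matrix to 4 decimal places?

Split A = D + L + U, D = diag(4, 2, -3).
Gauss-Seidel: T = -(D+L)⁻¹U, row 0 first, T[0,2] = -(-6)/(4) = +1.5000; later rows by forward substitution.
  T[0,:] = [+0.0000, +1.0000, +1.5000]
  T[1,:] = [+0.0000, +1.0000, +0.5000]
  T[2,:] = [+0.0000, +1.6667, +0.5000]
|eigenvalues of T|: 1.6965, 0.1965, 0.0000.
ρ(T) = max|λ| = 1.6965; 1.6965 > 1 ⇒ diverges.

no, ρ = 1.6965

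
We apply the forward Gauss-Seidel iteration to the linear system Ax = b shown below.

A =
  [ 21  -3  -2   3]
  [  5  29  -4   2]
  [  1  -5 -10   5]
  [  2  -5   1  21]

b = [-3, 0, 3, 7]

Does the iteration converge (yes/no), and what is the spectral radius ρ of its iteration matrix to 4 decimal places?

yes, ρ = 0.1896

A = D + L + U where D = diag(21, 29, -10, 21).
Gauss-Seidel: T = -(D+L)⁻¹U, row 0 first, T[0,1] = -(-3)/(21) = +0.1429; later rows by forward substitution.
  T[0,:] = [+0.0000, +0.1429, +0.0952, -0.1429]
  T[1,:] = [+0.0000, -0.0246, +0.1215, -0.0443]
  T[2,:] = [+0.0000, +0.0266, -0.0512, +0.5079]
  T[3,:] = [+0.0000, -0.0207, +0.0223, -0.0211]
|eigenvalues of T|: 0.1896, 0.0703, 0.0703, 0.0000.
ρ(T) = max|λ| = 0.1896; 0.1896 < 1: convergent.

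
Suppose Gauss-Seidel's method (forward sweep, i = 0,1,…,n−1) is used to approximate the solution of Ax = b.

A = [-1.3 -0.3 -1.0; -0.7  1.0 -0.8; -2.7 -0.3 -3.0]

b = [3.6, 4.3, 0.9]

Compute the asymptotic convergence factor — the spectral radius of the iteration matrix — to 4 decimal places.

Let D = diag(-1.3, 1, -3); L, U the strict triangles.
T_GS = -(D+L)⁻¹U: row 0 first, T[0,2] = -(-1)/(-1.3) = -0.7692; later rows by forward substitution.
  T[0,:] = [+0.0000, -0.2308, -0.7692]
  T[1,:] = [+0.0000, -0.1615, +0.2615]
  T[2,:] = [+0.0000, +0.2238, +0.6662]
moduli |λ_i(T)| = 0.7317, 0.2271, 0.0000.
ρ(T) = max|λ| = 0.7317; 0.7317 < 1, so it converges for any x₀.

0.7317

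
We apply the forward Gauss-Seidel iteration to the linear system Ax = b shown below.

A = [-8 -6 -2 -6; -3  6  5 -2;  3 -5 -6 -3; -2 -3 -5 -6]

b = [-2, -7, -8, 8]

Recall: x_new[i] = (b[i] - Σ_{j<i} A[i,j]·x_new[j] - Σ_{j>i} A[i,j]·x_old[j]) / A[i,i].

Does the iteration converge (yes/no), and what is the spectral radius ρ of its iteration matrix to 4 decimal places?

no, ρ = 1.3295

Diagonal D = diag(-8, 6, -6, -6); L, U strict lower/upper.
Gauss-Seidel: T = -(D+L)⁻¹U, row 0 first, T[0,1] = -(-6)/(-8) = -0.7500; later rows by forward substitution.
  T[0,:] = [+0.0000 -0.7500 -0.2500 -0.7500]
  T[1,:] = [+0.0000 -0.3750 -0.9583 -0.0417]
  T[2,:] = [+0.0000 -0.0625 +0.6736 -0.8403]
  T[3,:] = [+0.0000 +0.4896 +0.0012 +0.9711]
|λ(T)| sorted: 1.3295, 0.2799, 0.2799, 0.0000.
ρ = 1.3295; 1.3295 > 1, so it fails to converge.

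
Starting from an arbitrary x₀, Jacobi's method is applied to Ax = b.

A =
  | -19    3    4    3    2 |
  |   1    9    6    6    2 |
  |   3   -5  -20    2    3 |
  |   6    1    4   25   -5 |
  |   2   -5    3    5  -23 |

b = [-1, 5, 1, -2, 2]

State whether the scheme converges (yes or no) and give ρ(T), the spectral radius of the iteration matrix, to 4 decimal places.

Diagonal D = diag(-19, 9, -20, 25, -23); L, U strict lower/upper.
Jacobi T = -D⁻¹(L+U): T[0,1] = -(3)/(-19) = +0.1579; T[0,0] = 0.
  T[0,:] = [+0.0000, +0.1579, +0.2105, +0.1579, +0.1053]
  T[1,:] = [-0.1111, +0.0000, -0.6667, -0.6667, -0.2222]
  T[2,:] = [+0.1500, -0.2500, +0.0000, +0.1000, +0.1500]
  T[3,:] = [-0.2400, -0.0400, -0.1600, +0.0000, +0.2000]
  T[4,:] = [+0.0870, -0.2174, +0.1304, +0.2174, +0.0000]
|eigenvalues of T|: 0.5759, 0.3390, 0.3390, 0.0467, 0.0467.
spectral radius ρ = 0.5759; 0.5759 < 1 ⇒ converges.

yes, ρ = 0.5759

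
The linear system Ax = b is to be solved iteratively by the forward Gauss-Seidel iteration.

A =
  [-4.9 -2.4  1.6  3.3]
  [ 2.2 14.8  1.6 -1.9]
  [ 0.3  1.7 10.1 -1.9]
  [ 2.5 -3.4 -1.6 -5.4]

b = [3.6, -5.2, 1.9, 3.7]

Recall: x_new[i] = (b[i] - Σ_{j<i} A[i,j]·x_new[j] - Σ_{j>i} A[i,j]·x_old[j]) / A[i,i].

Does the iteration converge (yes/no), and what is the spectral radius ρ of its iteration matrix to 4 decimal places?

Split A = D + L + U, D = diag(-4.9, 14.8, 10.1, -5.4).
Gauss-Seidel: T = -(D+L)⁻¹U, row 0 first, T[0,1] = -(-2.4)/(-4.9) = -0.4898; later rows by forward substitution.
  T[0,:] = [+0.0000 -0.4898 +0.3265 +0.6735]
  T[1,:] = [+0.0000 +0.0728 -0.1566 +0.0283]
  T[2,:] = [+0.0000 +0.0023 +0.0167 +0.1634]
  T[3,:] = [+0.0000 -0.2733 +0.2449 +0.2456]
eigenvalue magnitudes: 0.3882, 0.1090, 0.1090, 0.0000.
ρ(T) = max|λ| = 0.3882; 0.3882 < 1 ⇒ converges.

yes, ρ = 0.3882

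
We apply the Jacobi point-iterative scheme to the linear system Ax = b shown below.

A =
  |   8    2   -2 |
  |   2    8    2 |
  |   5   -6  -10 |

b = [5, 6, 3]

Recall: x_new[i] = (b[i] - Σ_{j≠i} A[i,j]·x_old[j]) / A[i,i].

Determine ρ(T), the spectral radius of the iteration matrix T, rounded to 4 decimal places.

0.6641

A = D + L + U where D = diag(8, 8, -10).
Jacobi T = -D⁻¹(L+U): T[1,2] = -(2)/(8) = -0.2500; T[1,1] = 0.
  T[0,:] = [+0.0000 -0.2500 +0.2500]
  T[1,:] = [-0.2500 +0.0000 -0.2500]
  T[2,:] = [+0.5000 -0.6000 +0.0000]
|eigenvalues of T|: 0.6641, 0.4141, 0.2500.
ρ(T) = max|λ| = 0.6641; 0.6641 < 1 ⇒ converges.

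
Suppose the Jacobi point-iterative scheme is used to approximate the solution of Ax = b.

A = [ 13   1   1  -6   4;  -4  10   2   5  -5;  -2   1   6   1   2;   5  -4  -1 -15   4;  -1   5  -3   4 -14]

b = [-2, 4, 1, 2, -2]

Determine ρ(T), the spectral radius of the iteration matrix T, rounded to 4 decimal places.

0.8774

Let D = diag(13, 10, 6, -15, -14); L, U the strict triangles.
Jacobi: T = -D⁻¹(L+U), T[2,3] = -(1)/(6) = -0.1667; T[2,2] = 0.
  T[0,:] = [+0.0000, -0.0769, -0.0769, +0.4615, -0.3077]
  T[1,:] = [+0.4000, +0.0000, -0.2000, -0.5000, +0.5000]
  T[2,:] = [+0.3333, -0.1667, +0.0000, -0.1667, -0.3333]
  T[3,:] = [+0.3333, -0.2667, -0.0667, +0.0000, +0.2667]
  T[4,:] = [-0.0714, +0.3571, -0.2143, +0.2857, +0.0000]
|eigenvalues of T|: 0.8774, 0.5853, 0.4065, 0.1482, 0.1482.
ρ = 0.8774; 0.8774 < 1 ⇒ converges.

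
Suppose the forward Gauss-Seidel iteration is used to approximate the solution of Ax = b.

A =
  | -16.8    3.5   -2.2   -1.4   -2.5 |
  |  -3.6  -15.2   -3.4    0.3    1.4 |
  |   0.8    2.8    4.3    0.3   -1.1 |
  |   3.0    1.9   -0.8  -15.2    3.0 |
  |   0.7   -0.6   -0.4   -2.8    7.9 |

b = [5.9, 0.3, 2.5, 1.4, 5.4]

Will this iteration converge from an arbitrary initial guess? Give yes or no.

Write A = D+L+U with D = diag(-16.8, -15.2, 4.3, -15.2, 7.9).
Gauss-Seidel: T = -(D+L)⁻¹U, row 0 first, T[0,1] = -(3.5)/(-16.8) = +0.2083; later rows by forward substitution.
  T[0,:] = [+0.0000 +0.2083 -0.1310 -0.0833 -0.1488]
  T[1,:] = [+0.0000 -0.0493 -0.1927 +0.0395 +0.1273]
  T[2,:] = [+0.0000 -0.0066 +0.1498 -0.0800 +0.2006]
  T[3,:] = [+0.0000 +0.0353 -0.0578 -0.0073 +0.1734]
  T[4,:] = [+0.0000 -0.0100 -0.0159 +0.0037 +0.0945]
eigenvalue magnitudes: 0.1831, 0.0870, 0.0597, 0.0597, 0.0000.
spectral radius ρ = 0.1831; 0.1831 < 1: convergent.

yes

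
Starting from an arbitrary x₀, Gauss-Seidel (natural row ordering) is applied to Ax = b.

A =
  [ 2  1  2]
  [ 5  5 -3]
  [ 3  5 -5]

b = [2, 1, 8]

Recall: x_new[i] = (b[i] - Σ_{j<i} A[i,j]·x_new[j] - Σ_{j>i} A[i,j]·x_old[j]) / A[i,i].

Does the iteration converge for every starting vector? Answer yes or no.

Let D = diag(2, 5, -5); L, U the strict triangles.
T_GS = -(D+L)⁻¹U: row 0 first, T[0,2] = -(2)/(2) = -1.0000; later rows by forward substitution.
  T[0,:] = [+0.0000, -0.5000, -1.0000]
  T[1,:] = [+0.0000, +0.5000, +1.6000]
  T[2,:] = [+0.0000, +0.2000, +1.0000]
|roots of det(T-λI)|: 1.3685, 0.1315, 0.0000.
spectral radius ρ = 1.3685; 1.3685 > 1 ⇒ diverges.

no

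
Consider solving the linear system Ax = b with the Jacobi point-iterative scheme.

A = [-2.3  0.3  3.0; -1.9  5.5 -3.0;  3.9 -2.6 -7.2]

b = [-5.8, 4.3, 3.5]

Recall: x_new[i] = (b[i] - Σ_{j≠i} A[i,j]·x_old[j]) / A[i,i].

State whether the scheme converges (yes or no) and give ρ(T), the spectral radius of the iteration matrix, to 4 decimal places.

Let D = diag(-2.3, 5.5, -7.2); L, U the strict triangles.
Jacobi T = -D⁻¹(L+U): T[2,1] = -(-2.6)/(-7.2) = -0.3611; T[2,2] = 0.
  T[0,:] = [+0.0000, +0.1304, +1.3043]
  T[1,:] = [+0.3455, +0.0000, +0.5455]
  T[2,:] = [+0.5417, -0.3611, +0.0000]
moduli |λ_i(T)| = 0.8383, 0.5851, 0.2531.
ρ = 0.8383; 0.8383 < 1 ⇒ converges.

yes, ρ = 0.8383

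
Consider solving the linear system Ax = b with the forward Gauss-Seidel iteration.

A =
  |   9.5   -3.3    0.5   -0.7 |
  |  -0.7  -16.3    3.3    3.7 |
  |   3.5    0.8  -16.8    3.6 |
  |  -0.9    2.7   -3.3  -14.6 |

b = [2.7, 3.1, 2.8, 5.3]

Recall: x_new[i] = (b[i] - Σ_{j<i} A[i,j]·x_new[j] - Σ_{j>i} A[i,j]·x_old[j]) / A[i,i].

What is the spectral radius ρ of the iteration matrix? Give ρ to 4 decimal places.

Diagonal D = diag(9.5, -16.3, -16.8, -14.6); L, U strict lower/upper.
Gauss-Seidel: T = -(D+L)⁻¹U, row 0 first, T[0,1] = -(-3.3)/(9.5) = +0.3474; later rows by forward substitution.
  T[0,:] = [+0.0000, +0.3474, -0.0526, +0.0737]
  T[1,:] = [+0.0000, -0.0149, +0.2047, +0.2238]
  T[2,:] = [+0.0000, +0.0717, -0.0012, +0.2403]
  T[3,:] = [+0.0000, -0.0404, +0.0414, -0.0175]
moduli |λ_i(T)| = 0.1626, 0.0756, 0.0756, 0.0000.
ρ(T) = max|λ| = 0.1626; 0.1626 < 1: convergent.

0.1626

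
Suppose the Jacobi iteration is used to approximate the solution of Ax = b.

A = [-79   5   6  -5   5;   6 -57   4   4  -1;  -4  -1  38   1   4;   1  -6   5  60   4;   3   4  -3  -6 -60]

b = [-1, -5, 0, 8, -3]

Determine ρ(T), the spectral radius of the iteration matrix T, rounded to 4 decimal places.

0.1872

Split A = D + L + U, D = diag(-79, -57, 38, 60, -60).
Jacobi T = -D⁻¹(L+U): T[2,3] = -(1)/(38) = -0.0263; T[2,2] = 0.
  T[0,:] = [+0.0000, +0.0633, +0.0759, -0.0633, +0.0633]
  T[1,:] = [+0.1053, +0.0000, +0.0702, +0.0702, -0.0175]
  T[2,:] = [+0.1053, +0.0263, +0.0000, -0.0263, -0.1053]
  T[3,:] = [-0.0167, +0.1000, -0.0833, +0.0000, -0.0667]
  T[4,:] = [+0.0500, +0.0667, -0.0500, -0.1000, +0.0000]
eigenvalue magnitudes: 0.1872, 0.1357, 0.1152, 0.1031, 0.0635.
ρ = 0.1872; 0.1872 < 1 ⇒ converges.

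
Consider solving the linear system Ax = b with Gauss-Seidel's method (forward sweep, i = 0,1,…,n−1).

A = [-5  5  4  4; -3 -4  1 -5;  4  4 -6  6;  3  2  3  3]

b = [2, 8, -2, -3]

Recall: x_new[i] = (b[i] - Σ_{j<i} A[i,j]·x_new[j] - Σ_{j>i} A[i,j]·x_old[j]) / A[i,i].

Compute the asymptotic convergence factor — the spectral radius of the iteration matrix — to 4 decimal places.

1.3461

Split A = D + L + U, D = diag(-5, -4, -6, 3).
GS T = -(D+L)⁻¹U: row 0 first, T[0,1] = -(5)/(-5) = +1.0000; later rows by forward substitution.
  T[0,:] = [+0.0000  +1.0000  +0.8000  +0.8000]
  T[1,:] = [+0.0000  -0.7500  -0.3500  -1.8500]
  T[2,:] = [+0.0000  +0.1667  +0.3000  +0.3000]
  T[3,:] = [+0.0000  -0.6667  -0.8667  +0.1333]
eigenvalue magnitudes: 1.3461, 0.7962, 0.2333, 0.0000.
ρ(T) = max|λ| = 1.3461; 1.3461 > 1: divergent.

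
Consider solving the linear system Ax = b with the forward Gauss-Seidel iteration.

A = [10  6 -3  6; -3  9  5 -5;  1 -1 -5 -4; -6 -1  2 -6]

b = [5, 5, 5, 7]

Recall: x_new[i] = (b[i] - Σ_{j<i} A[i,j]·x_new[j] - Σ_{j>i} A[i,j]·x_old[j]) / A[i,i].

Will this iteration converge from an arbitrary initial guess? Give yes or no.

yes

A = D + L + U where D = diag(10, 9, -5, -6).
Gauss-Seidel: T = -(D+L)⁻¹U, row 0 first, T[0,2] = -(-3)/(10) = +0.3000; later rows by forward substitution.
  T[0,:] = [+0.0000  -0.6000  +0.3000  -0.6000]
  T[1,:] = [+0.0000  -0.2000  -0.4556  +0.3556]
  T[2,:] = [+0.0000  -0.0800  +0.1511  -0.9911]
  T[3,:] = [+0.0000  +0.6067  -0.1737  +0.2104]
eigenvalue magnitudes: 0.9482, 0.5303, 0.5303, 0.0000.
spectral radius ρ = 0.9482; 0.9482 < 1, so it converges for any x₀.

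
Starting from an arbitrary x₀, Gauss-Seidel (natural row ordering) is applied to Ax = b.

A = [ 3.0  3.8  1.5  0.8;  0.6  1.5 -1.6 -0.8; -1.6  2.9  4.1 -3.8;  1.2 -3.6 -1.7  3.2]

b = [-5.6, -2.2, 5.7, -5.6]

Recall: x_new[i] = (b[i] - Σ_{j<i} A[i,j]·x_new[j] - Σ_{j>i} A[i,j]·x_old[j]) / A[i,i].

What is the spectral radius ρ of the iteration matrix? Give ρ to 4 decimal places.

Diagonal D = diag(3, 1.5, 4.1, 3.2); L, U strict lower/upper.
GS T = -(D+L)⁻¹U: row 0 first, T[0,3] = -(0.8)/(3) = -0.2667; later rows by forward substitution.
  T[0,:] = [+0.0000, -1.2667, -0.5000, -0.2667]
  T[1,:] = [+0.0000, +0.5067, +1.2667, +0.6400]
  T[2,:] = [+0.0000, -0.8527, -1.0911, +0.3701]
  T[3,:] = [+0.0000, +0.5920, +1.0329, +1.0166]
|roots of det(T-λI)|: 1.3248, 0.5954, 0.5954, 0.0000.
ρ(T) = max|λ| = 1.3248; 1.3248 > 1 ⇒ diverges.

1.3248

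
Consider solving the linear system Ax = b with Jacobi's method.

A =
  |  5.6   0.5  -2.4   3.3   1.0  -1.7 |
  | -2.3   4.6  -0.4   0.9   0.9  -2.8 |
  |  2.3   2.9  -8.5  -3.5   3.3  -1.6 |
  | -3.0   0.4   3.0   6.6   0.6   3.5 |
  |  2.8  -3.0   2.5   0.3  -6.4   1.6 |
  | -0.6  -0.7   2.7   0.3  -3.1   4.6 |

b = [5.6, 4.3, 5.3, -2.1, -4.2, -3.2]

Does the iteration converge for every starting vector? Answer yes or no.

A = D + L + U where D = diag(5.6, 4.6, -8.5, 6.6, -6.4, 4.6).
Jacobi T = -D⁻¹(L+U): T[2,1] = -(2.9)/(-8.5) = +0.3412; T[2,2] = 0.
  T[0,:] = [+0.0000, -0.0893, +0.4286, -0.5893, -0.1786, +0.3036]
  T[1,:] = [+0.5000, +0.0000, +0.0870, -0.1957, -0.1957, +0.6087]
  T[2,:] = [+0.2706, +0.3412, +0.0000, -0.4118, +0.3882, -0.1882]
  T[3,:] = [+0.4545, -0.0606, -0.4545, +0.0000, -0.0909, -0.5303]
  T[4,:] = [+0.4375, -0.4688, +0.3906, +0.0469, +0.0000, +0.2500]
  T[5,:] = [+0.1304, +0.1522, -0.5870, -0.0652, +0.6739, +0.0000]
eigenvalue magnitudes: 1.1291, 0.7173, 0.6111, 0.6111, 0.5404, 0.5404.
ρ = 1.1291; 1.1291 > 1, so it fails to converge.

no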